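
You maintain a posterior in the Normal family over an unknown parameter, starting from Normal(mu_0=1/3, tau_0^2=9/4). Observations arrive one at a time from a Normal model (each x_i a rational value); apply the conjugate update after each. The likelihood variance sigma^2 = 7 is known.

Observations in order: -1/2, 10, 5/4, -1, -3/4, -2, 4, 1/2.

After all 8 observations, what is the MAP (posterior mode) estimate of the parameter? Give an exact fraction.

677/600

obs 1: x=-1/2 → posterior Normal(29/222, 63/37)
obs 2: x=10 → posterior Normal(569/276, 63/46)
obs 3: x=5/4 → posterior Normal(1273/660, 63/55)
obs 4: x=-1 → posterior Normal(1165/768, 63/64)
obs 5: x=-3/4 → posterior Normal(271/219, 63/73)
obs 6: x=-2 → posterior Normal(217/246, 63/82)
obs 7: x=4 → posterior Normal(25/21, 9/13)
obs 8: x=1/2 → posterior Normal(677/600, 63/100)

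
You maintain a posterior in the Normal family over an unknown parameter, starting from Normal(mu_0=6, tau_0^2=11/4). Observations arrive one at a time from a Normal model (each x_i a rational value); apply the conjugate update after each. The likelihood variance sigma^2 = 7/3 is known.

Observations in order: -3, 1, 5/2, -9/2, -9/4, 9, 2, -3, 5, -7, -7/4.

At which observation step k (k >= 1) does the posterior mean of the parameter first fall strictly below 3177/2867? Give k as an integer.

obs 1: x=-3 → posterior Normal(69/61, 77/61)
obs 2: x=1 → posterior Normal(51/47, 77/94)
obs 3: x=5/2 → posterior Normal(369/254, 77/127)
obs 4: x=-9/2 → posterior Normal(9/40, 77/160)
obs 5: x=-9/4 → posterior Normal(-153/772, 77/193)
obs 6: x=9 → posterior Normal(1035/904, 77/226)
obs 7: x=2 → posterior Normal(1299/1036, 11/37)
obs 8: x=-3 → posterior Normal(903/1168, 77/292)
obs 9: x=5 → posterior Normal(1563/1300, 77/325)
obs 10: x=-7 → posterior Normal(639/1432, 77/358)
obs 11: x=-7/4 → posterior Normal(6/23, 77/391)

k = 2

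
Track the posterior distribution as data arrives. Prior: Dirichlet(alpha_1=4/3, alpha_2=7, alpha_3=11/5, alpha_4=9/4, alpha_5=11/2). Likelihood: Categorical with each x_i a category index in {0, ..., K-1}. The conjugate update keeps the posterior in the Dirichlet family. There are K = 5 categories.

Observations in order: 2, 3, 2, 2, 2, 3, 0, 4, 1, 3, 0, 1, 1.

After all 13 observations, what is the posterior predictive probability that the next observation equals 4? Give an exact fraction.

390/1877

obs 1: x=2 → posterior Dirichlet(4/3, 7, 16/5, 9/4, 11/2)
obs 2: x=3 → posterior Dirichlet(4/3, 7, 16/5, 13/4, 11/2)
obs 3: x=2 → posterior Dirichlet(4/3, 7, 21/5, 13/4, 11/2)
obs 4: x=2 → posterior Dirichlet(4/3, 7, 26/5, 13/4, 11/2)
obs 5: x=2 → posterior Dirichlet(4/3, 7, 31/5, 13/4, 11/2)
obs 6: x=3 → posterior Dirichlet(4/3, 7, 31/5, 17/4, 11/2)
obs 7: x=0 → posterior Dirichlet(7/3, 7, 31/5, 17/4, 11/2)
obs 8: x=4 → posterior Dirichlet(7/3, 7, 31/5, 17/4, 13/2)
obs 9: x=1 → posterior Dirichlet(7/3, 8, 31/5, 17/4, 13/2)
obs 10: x=3 → posterior Dirichlet(7/3, 8, 31/5, 21/4, 13/2)
obs 11: x=0 → posterior Dirichlet(10/3, 8, 31/5, 21/4, 13/2)
obs 12: x=1 → posterior Dirichlet(10/3, 9, 31/5, 21/4, 13/2)
obs 13: x=1 → posterior Dirichlet(10/3, 10, 31/5, 21/4, 13/2)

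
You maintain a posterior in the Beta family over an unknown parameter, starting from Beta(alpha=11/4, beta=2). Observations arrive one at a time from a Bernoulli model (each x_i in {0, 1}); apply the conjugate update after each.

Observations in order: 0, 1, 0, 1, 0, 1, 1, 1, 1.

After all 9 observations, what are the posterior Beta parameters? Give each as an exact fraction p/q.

obs 1: x=0 → posterior Beta(11/4, 3)
obs 2: x=1 → posterior Beta(15/4, 3)
obs 3: x=0 → posterior Beta(15/4, 4)
obs 4: x=1 → posterior Beta(19/4, 4)
obs 5: x=0 → posterior Beta(19/4, 5)
obs 6: x=1 → posterior Beta(23/4, 5)
obs 7: x=1 → posterior Beta(27/4, 5)
obs 8: x=1 → posterior Beta(31/4, 5)
obs 9: x=1 → posterior Beta(35/4, 5)

alpha=35/4, beta=5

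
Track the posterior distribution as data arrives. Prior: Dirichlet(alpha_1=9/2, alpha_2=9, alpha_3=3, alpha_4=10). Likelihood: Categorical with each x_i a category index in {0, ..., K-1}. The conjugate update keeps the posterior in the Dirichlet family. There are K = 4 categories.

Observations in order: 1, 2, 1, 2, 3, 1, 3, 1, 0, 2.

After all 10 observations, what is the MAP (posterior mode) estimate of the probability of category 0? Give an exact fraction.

obs 1: x=1 → posterior Dirichlet(9/2, 10, 3, 10)
obs 2: x=2 → posterior Dirichlet(9/2, 10, 4, 10)
obs 3: x=1 → posterior Dirichlet(9/2, 11, 4, 10)
obs 4: x=2 → posterior Dirichlet(9/2, 11, 5, 10)
obs 5: x=3 → posterior Dirichlet(9/2, 11, 5, 11)
obs 6: x=1 → posterior Dirichlet(9/2, 12, 5, 11)
obs 7: x=3 → posterior Dirichlet(9/2, 12, 5, 12)
obs 8: x=1 → posterior Dirichlet(9/2, 13, 5, 12)
obs 9: x=0 → posterior Dirichlet(11/2, 13, 5, 12)
obs 10: x=2 → posterior Dirichlet(11/2, 13, 6, 12)

9/65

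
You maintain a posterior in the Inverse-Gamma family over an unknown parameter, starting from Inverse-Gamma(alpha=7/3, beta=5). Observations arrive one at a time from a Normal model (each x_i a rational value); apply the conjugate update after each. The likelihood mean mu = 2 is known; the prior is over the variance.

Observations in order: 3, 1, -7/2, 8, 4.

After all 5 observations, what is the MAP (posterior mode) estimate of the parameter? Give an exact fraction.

obs 1: x=3 → posterior Inverse-Gamma(17/6, 11/2)
obs 2: x=1 → posterior Inverse-Gamma(10/3, 6)
obs 3: x=-7/2 → posterior Inverse-Gamma(23/6, 169/8)
obs 4: x=8 → posterior Inverse-Gamma(13/3, 313/8)
obs 5: x=4 → posterior Inverse-Gamma(29/6, 329/8)

141/20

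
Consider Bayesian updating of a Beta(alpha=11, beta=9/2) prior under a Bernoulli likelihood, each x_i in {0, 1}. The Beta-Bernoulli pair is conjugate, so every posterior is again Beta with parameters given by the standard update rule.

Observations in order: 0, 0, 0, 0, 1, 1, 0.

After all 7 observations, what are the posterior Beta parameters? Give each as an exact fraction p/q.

obs 1: x=0 → posterior Beta(11, 11/2)
obs 2: x=0 → posterior Beta(11, 13/2)
obs 3: x=0 → posterior Beta(11, 15/2)
obs 4: x=0 → posterior Beta(11, 17/2)
obs 5: x=1 → posterior Beta(12, 17/2)
obs 6: x=1 → posterior Beta(13, 17/2)
obs 7: x=0 → posterior Beta(13, 19/2)

alpha=13, beta=19/2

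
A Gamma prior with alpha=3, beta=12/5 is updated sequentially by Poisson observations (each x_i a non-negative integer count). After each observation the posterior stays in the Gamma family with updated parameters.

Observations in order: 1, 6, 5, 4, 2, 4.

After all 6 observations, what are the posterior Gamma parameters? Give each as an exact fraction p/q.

obs 1: x=1 → posterior Gamma(4, 17/5)
obs 2: x=6 → posterior Gamma(10, 22/5)
obs 3: x=5 → posterior Gamma(15, 27/5)
obs 4: x=4 → posterior Gamma(19, 32/5)
obs 5: x=2 → posterior Gamma(21, 37/5)
obs 6: x=4 → posterior Gamma(25, 42/5)

alpha=25, beta=42/5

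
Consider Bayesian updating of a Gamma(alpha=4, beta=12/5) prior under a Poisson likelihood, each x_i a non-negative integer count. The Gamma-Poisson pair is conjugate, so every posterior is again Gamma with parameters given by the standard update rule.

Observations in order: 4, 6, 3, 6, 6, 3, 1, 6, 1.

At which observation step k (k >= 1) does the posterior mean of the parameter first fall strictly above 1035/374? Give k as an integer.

k = 2

obs 1: x=4 → posterior Gamma(8, 17/5)
obs 2: x=6 → posterior Gamma(14, 22/5)
obs 3: x=3 → posterior Gamma(17, 27/5)
obs 4: x=6 → posterior Gamma(23, 32/5)
obs 5: x=6 → posterior Gamma(29, 37/5)
obs 6: x=3 → posterior Gamma(32, 42/5)
obs 7: x=1 → posterior Gamma(33, 47/5)
obs 8: x=6 → posterior Gamma(39, 52/5)
obs 9: x=1 → posterior Gamma(40, 57/5)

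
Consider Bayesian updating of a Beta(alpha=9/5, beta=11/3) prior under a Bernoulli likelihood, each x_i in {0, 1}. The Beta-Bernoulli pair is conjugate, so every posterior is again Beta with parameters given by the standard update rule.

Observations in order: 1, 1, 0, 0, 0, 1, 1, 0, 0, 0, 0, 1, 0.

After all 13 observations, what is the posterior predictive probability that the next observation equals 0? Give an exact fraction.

obs 1: x=1 → posterior Beta(14/5, 11/3)
obs 2: x=1 → posterior Beta(19/5, 11/3)
obs 3: x=0 → posterior Beta(19/5, 14/3)
obs 4: x=0 → posterior Beta(19/5, 17/3)
obs 5: x=0 → posterior Beta(19/5, 20/3)
obs 6: x=1 → posterior Beta(24/5, 20/3)
obs 7: x=1 → posterior Beta(29/5, 20/3)
obs 8: x=0 → posterior Beta(29/5, 23/3)
obs 9: x=0 → posterior Beta(29/5, 26/3)
obs 10: x=0 → posterior Beta(29/5, 29/3)
obs 11: x=0 → posterior Beta(29/5, 32/3)
obs 12: x=1 → posterior Beta(34/5, 32/3)
obs 13: x=0 → posterior Beta(34/5, 35/3)

175/277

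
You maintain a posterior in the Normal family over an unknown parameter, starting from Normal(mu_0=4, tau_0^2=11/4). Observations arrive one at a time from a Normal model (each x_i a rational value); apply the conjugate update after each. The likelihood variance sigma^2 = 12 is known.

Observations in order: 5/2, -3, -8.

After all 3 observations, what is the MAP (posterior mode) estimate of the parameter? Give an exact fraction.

obs 1: x=5/2 → posterior Normal(439/118, 132/59)
obs 2: x=-3 → posterior Normal(373/140, 66/35)
obs 3: x=-8 → posterior Normal(197/162, 44/27)

197/162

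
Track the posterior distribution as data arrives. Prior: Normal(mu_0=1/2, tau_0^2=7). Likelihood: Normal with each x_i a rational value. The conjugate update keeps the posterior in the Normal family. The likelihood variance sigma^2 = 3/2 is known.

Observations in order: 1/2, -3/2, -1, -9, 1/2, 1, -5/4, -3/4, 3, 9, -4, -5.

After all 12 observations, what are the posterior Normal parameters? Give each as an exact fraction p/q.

obs 1: x=1/2 → posterior Normal(1/2, 21/17)
obs 2: x=-3/2 → posterior Normal(-25/62, 21/31)
obs 3: x=-1 → posterior Normal(-53/90, 7/15)
obs 4: x=-9 → posterior Normal(-305/118, 21/59)
obs 5: x=1/2 → posterior Normal(-291/146, 21/73)
obs 6: x=1 → posterior Normal(-263/174, 7/29)
obs 7: x=-5/4 → posterior Normal(-149/101, 21/101)
obs 8: x=-3/4 → posterior Normal(-319/230, 21/115)
obs 9: x=3 → posterior Normal(-235/258, 7/43)
obs 10: x=9 → posterior Normal(17/286, 21/143)
obs 11: x=-4 → posterior Normal(-95/314, 21/157)
obs 12: x=-5 → posterior Normal(-235/342, 7/57)

mu_0=-235/342, tau_0^2=7/57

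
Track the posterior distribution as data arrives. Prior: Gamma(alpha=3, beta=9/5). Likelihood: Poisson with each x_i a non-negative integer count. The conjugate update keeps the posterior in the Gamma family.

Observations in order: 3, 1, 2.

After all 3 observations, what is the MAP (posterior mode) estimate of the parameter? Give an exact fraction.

5/3

obs 1: x=3 → posterior Gamma(6, 14/5)
obs 2: x=1 → posterior Gamma(7, 19/5)
obs 3: x=2 → posterior Gamma(9, 24/5)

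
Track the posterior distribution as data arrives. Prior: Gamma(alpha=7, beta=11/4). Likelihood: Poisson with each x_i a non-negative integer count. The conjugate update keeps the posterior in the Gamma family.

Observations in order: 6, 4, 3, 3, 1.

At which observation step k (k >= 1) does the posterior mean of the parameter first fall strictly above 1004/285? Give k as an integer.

k = 2

obs 1: x=6 → posterior Gamma(13, 15/4)
obs 2: x=4 → posterior Gamma(17, 19/4)
obs 3: x=3 → posterior Gamma(20, 23/4)
obs 4: x=3 → posterior Gamma(23, 27/4)
obs 5: x=1 → posterior Gamma(24, 31/4)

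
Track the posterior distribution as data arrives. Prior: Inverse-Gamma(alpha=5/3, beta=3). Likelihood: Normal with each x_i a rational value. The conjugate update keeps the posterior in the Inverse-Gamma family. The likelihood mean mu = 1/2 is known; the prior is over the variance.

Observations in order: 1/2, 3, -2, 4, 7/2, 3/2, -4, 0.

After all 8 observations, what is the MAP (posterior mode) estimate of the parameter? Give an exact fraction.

147/32

obs 1: x=1/2 → posterior Inverse-Gamma(13/6, 3)
obs 2: x=3 → posterior Inverse-Gamma(8/3, 49/8)
obs 3: x=-2 → posterior Inverse-Gamma(19/6, 37/4)
obs 4: x=4 → posterior Inverse-Gamma(11/3, 123/8)
obs 5: x=7/2 → posterior Inverse-Gamma(25/6, 159/8)
obs 6: x=3/2 → posterior Inverse-Gamma(14/3, 163/8)
obs 7: x=-4 → posterior Inverse-Gamma(31/6, 61/2)
obs 8: x=0 → posterior Inverse-Gamma(17/3, 245/8)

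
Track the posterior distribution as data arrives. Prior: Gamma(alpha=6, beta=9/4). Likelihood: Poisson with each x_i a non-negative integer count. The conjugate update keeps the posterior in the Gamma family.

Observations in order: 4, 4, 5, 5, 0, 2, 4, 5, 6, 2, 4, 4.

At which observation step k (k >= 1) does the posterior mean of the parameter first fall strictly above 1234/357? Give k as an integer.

obs 1: x=4 → posterior Gamma(10, 13/4)
obs 2: x=4 → posterior Gamma(14, 17/4)
obs 3: x=5 → posterior Gamma(19, 21/4)
obs 4: x=5 → posterior Gamma(24, 25/4)
obs 5: x=0 → posterior Gamma(24, 29/4)
obs 6: x=2 → posterior Gamma(26, 33/4)
obs 7: x=4 → posterior Gamma(30, 37/4)
obs 8: x=5 → posterior Gamma(35, 41/4)
obs 9: x=6 → posterior Gamma(41, 45/4)
obs 10: x=2 → posterior Gamma(43, 49/4)
obs 11: x=4 → posterior Gamma(47, 53/4)
obs 12: x=4 → posterior Gamma(51, 57/4)

k = 3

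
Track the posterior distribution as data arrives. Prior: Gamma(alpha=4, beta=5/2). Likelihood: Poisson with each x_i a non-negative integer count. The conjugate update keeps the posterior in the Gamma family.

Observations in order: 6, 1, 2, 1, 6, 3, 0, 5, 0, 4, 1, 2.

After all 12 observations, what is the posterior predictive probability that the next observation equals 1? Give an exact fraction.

obs 1: x=6 → posterior Gamma(10, 7/2)
obs 2: x=1 → posterior Gamma(11, 9/2)
obs 3: x=2 → posterior Gamma(13, 11/2)
obs 4: x=1 → posterior Gamma(14, 13/2)
obs 5: x=6 → posterior Gamma(20, 15/2)
obs 6: x=3 → posterior Gamma(23, 17/2)
obs 7: x=0 → posterior Gamma(23, 19/2)
obs 8: x=5 → posterior Gamma(28, 21/2)
obs 9: x=0 → posterior Gamma(28, 23/2)
obs 10: x=4 → posterior Gamma(32, 25/2)
obs 11: x=1 → posterior Gamma(33, 27/2)
obs 12: x=2 → posterior Gamma(35, 29/2)

106912372343634637880957117696246289384161715752638430/488675963633769261467693849486036510107332864779998081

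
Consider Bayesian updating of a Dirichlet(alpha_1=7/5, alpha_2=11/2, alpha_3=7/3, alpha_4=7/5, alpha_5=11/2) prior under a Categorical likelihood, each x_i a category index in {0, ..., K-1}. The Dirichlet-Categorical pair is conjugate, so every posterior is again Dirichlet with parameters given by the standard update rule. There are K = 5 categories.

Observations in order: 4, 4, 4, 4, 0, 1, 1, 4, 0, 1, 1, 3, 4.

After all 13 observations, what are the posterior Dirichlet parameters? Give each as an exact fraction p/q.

alpha_1=17/5, alpha_2=19/2, alpha_3=7/3, alpha_4=12/5, alpha_5=23/2

obs 1: x=4 → posterior Dirichlet(7/5, 11/2, 7/3, 7/5, 13/2)
obs 2: x=4 → posterior Dirichlet(7/5, 11/2, 7/3, 7/5, 15/2)
obs 3: x=4 → posterior Dirichlet(7/5, 11/2, 7/3, 7/5, 17/2)
obs 4: x=4 → posterior Dirichlet(7/5, 11/2, 7/3, 7/5, 19/2)
obs 5: x=0 → posterior Dirichlet(12/5, 11/2, 7/3, 7/5, 19/2)
obs 6: x=1 → posterior Dirichlet(12/5, 13/2, 7/3, 7/5, 19/2)
obs 7: x=1 → posterior Dirichlet(12/5, 15/2, 7/3, 7/5, 19/2)
obs 8: x=4 → posterior Dirichlet(12/5, 15/2, 7/3, 7/5, 21/2)
obs 9: x=0 → posterior Dirichlet(17/5, 15/2, 7/3, 7/5, 21/2)
obs 10: x=1 → posterior Dirichlet(17/5, 17/2, 7/3, 7/5, 21/2)
obs 11: x=1 → posterior Dirichlet(17/5, 19/2, 7/3, 7/5, 21/2)
obs 12: x=3 → posterior Dirichlet(17/5, 19/2, 7/3, 12/5, 21/2)
obs 13: x=4 → posterior Dirichlet(17/5, 19/2, 7/3, 12/5, 23/2)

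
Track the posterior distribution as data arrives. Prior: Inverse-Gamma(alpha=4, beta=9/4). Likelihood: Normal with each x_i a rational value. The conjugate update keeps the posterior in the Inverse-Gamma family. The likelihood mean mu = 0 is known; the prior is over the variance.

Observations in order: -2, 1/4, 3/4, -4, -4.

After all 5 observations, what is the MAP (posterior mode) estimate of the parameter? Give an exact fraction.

obs 1: x=-2 → posterior Inverse-Gamma(9/2, 17/4)
obs 2: x=1/4 → posterior Inverse-Gamma(5, 137/32)
obs 3: x=3/4 → posterior Inverse-Gamma(11/2, 73/16)
obs 4: x=-4 → posterior Inverse-Gamma(6, 201/16)
obs 5: x=-4 → posterior Inverse-Gamma(13/2, 329/16)

329/120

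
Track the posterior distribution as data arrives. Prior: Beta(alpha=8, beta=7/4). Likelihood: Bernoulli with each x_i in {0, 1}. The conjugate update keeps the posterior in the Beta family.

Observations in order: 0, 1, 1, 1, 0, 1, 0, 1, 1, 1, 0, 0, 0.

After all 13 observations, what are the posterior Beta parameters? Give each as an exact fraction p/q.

alpha=15, beta=31/4

obs 1: x=0 → posterior Beta(8, 11/4)
obs 2: x=1 → posterior Beta(9, 11/4)
obs 3: x=1 → posterior Beta(10, 11/4)
obs 4: x=1 → posterior Beta(11, 11/4)
obs 5: x=0 → posterior Beta(11, 15/4)
obs 6: x=1 → posterior Beta(12, 15/4)
obs 7: x=0 → posterior Beta(12, 19/4)
obs 8: x=1 → posterior Beta(13, 19/4)
obs 9: x=1 → posterior Beta(14, 19/4)
obs 10: x=1 → posterior Beta(15, 19/4)
obs 11: x=0 → posterior Beta(15, 23/4)
obs 12: x=0 → posterior Beta(15, 27/4)
obs 13: x=0 → posterior Beta(15, 31/4)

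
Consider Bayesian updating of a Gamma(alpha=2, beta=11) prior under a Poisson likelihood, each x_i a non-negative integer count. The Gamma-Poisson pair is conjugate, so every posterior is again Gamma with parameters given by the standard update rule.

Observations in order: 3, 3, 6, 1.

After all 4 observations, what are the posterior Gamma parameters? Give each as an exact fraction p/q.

obs 1: x=3 → posterior Gamma(5, 12)
obs 2: x=3 → posterior Gamma(8, 13)
obs 3: x=6 → posterior Gamma(14, 14)
obs 4: x=1 → posterior Gamma(15, 15)

alpha=15, beta=15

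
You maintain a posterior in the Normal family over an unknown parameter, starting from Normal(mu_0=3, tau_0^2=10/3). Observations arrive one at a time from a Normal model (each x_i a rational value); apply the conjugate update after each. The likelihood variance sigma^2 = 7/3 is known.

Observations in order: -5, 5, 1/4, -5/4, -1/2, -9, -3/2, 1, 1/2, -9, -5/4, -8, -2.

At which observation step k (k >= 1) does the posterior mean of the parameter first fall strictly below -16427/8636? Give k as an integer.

obs 1: x=-5 → posterior Normal(-29/17, 70/51)
obs 2: x=5 → posterior Normal(7/9, 70/81)
obs 3: x=1/4 → posterior Normal(47/74, 70/111)
obs 4: x=-5/4 → posterior Normal(11/47, 70/141)
obs 5: x=-1/2 → posterior Normal(2/19, 70/171)
obs 6: x=-9 → posterior Normal(-84/67, 70/201)
obs 7: x=-3/2 → posterior Normal(-9/7, 10/33)
obs 8: x=1 → posterior Normal(-89/87, 70/261)
obs 9: x=1/2 → posterior Normal(-84/97, 70/291)
obs 10: x=-9 → posterior Normal(-174/107, 70/321)
obs 11: x=-5/4 → posterior Normal(-373/234, 70/351)
obs 12: x=-8 → posterior Normal(-533/254, 70/381)
obs 13: x=-2 → posterior Normal(-573/274, 70/411)

k = 12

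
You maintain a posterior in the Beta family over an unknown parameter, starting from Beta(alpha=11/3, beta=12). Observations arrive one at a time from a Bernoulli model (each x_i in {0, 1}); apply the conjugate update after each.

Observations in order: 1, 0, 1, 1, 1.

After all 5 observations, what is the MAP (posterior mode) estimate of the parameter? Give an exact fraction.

obs 1: x=1 → posterior Beta(14/3, 12)
obs 2: x=0 → posterior Beta(14/3, 13)
obs 3: x=1 → posterior Beta(17/3, 13)
obs 4: x=1 → posterior Beta(20/3, 13)
obs 5: x=1 → posterior Beta(23/3, 13)

5/14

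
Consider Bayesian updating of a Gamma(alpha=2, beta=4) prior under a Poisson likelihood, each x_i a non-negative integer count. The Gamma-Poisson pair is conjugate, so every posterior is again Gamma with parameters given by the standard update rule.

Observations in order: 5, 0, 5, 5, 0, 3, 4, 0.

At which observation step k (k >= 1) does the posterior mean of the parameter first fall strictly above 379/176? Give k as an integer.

obs 1: x=5 → posterior Gamma(7, 5)
obs 2: x=0 → posterior Gamma(7, 6)
obs 3: x=5 → posterior Gamma(12, 7)
obs 4: x=5 → posterior Gamma(17, 8)
obs 5: x=0 → posterior Gamma(17, 9)
obs 6: x=3 → posterior Gamma(20, 10)
obs 7: x=4 → posterior Gamma(24, 11)
obs 8: x=0 → posterior Gamma(24, 12)

k = 7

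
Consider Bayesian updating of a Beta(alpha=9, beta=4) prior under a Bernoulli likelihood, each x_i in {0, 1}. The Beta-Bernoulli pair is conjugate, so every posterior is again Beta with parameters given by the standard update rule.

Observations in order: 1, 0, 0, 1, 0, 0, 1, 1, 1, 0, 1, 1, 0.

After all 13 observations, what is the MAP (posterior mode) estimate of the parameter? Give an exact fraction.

obs 1: x=1 → posterior Beta(10, 4)
obs 2: x=0 → posterior Beta(10, 5)
obs 3: x=0 → posterior Beta(10, 6)
obs 4: x=1 → posterior Beta(11, 6)
obs 5: x=0 → posterior Beta(11, 7)
obs 6: x=0 → posterior Beta(11, 8)
obs 7: x=1 → posterior Beta(12, 8)
obs 8: x=1 → posterior Beta(13, 8)
obs 9: x=1 → posterior Beta(14, 8)
obs 10: x=0 → posterior Beta(14, 9)
obs 11: x=1 → posterior Beta(15, 9)
obs 12: x=1 → posterior Beta(16, 9)
obs 13: x=0 → posterior Beta(16, 10)

5/8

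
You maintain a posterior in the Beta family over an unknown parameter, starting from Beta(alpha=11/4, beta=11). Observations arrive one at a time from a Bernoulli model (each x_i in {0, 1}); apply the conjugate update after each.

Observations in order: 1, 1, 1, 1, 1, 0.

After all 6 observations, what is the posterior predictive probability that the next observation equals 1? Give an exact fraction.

31/79

obs 1: x=1 → posterior Beta(15/4, 11)
obs 2: x=1 → posterior Beta(19/4, 11)
obs 3: x=1 → posterior Beta(23/4, 11)
obs 4: x=1 → posterior Beta(27/4, 11)
obs 5: x=1 → posterior Beta(31/4, 11)
obs 6: x=0 → posterior Beta(31/4, 12)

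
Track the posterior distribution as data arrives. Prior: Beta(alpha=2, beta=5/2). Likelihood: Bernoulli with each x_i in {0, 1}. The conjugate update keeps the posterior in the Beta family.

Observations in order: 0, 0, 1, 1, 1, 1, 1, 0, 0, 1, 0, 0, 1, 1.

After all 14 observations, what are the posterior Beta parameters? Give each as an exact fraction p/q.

obs 1: x=0 → posterior Beta(2, 7/2)
obs 2: x=0 → posterior Beta(2, 9/2)
obs 3: x=1 → posterior Beta(3, 9/2)
obs 4: x=1 → posterior Beta(4, 9/2)
obs 5: x=1 → posterior Beta(5, 9/2)
obs 6: x=1 → posterior Beta(6, 9/2)
obs 7: x=1 → posterior Beta(7, 9/2)
obs 8: x=0 → posterior Beta(7, 11/2)
obs 9: x=0 → posterior Beta(7, 13/2)
obs 10: x=1 → posterior Beta(8, 13/2)
obs 11: x=0 → posterior Beta(8, 15/2)
obs 12: x=0 → posterior Beta(8, 17/2)
obs 13: x=1 → posterior Beta(9, 17/2)
obs 14: x=1 → posterior Beta(10, 17/2)

alpha=10, beta=17/2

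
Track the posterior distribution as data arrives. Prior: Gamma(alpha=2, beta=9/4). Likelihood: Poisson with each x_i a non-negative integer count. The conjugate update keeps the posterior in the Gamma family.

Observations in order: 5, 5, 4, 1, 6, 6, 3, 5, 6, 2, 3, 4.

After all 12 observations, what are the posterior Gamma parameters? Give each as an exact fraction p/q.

obs 1: x=5 → posterior Gamma(7, 13/4)
obs 2: x=5 → posterior Gamma(12, 17/4)
obs 3: x=4 → posterior Gamma(16, 21/4)
obs 4: x=1 → posterior Gamma(17, 25/4)
obs 5: x=6 → posterior Gamma(23, 29/4)
obs 6: x=6 → posterior Gamma(29, 33/4)
obs 7: x=3 → posterior Gamma(32, 37/4)
obs 8: x=5 → posterior Gamma(37, 41/4)
obs 9: x=6 → posterior Gamma(43, 45/4)
obs 10: x=2 → posterior Gamma(45, 49/4)
obs 11: x=3 → posterior Gamma(48, 53/4)
obs 12: x=4 → posterior Gamma(52, 57/4)

alpha=52, beta=57/4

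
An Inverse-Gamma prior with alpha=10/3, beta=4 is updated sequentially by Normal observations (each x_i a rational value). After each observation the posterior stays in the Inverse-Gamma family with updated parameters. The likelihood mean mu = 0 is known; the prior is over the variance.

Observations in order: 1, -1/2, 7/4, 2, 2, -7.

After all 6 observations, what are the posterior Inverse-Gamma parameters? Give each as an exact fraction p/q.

obs 1: x=1 → posterior Inverse-Gamma(23/6, 9/2)
obs 2: x=-1/2 → posterior Inverse-Gamma(13/3, 37/8)
obs 3: x=7/4 → posterior Inverse-Gamma(29/6, 197/32)
obs 4: x=2 → posterior Inverse-Gamma(16/3, 261/32)
obs 5: x=2 → posterior Inverse-Gamma(35/6, 325/32)
obs 6: x=-7 → posterior Inverse-Gamma(19/3, 1109/32)

alpha=19/3, beta=1109/32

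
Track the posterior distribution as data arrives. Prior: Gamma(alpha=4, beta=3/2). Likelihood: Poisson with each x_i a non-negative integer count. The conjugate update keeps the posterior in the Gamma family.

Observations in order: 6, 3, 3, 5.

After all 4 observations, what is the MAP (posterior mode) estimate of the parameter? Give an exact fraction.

obs 1: x=6 → posterior Gamma(10, 5/2)
obs 2: x=3 → posterior Gamma(13, 7/2)
obs 3: x=3 → posterior Gamma(16, 9/2)
obs 4: x=5 → posterior Gamma(21, 11/2)

40/11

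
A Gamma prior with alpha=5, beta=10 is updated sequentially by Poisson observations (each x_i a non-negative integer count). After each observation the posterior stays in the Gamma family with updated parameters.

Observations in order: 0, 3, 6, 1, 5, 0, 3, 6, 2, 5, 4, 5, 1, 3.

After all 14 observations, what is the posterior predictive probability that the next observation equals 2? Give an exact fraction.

obs 1: x=0 → posterior Gamma(5, 11)
obs 2: x=3 → posterior Gamma(8, 12)
obs 3: x=6 → posterior Gamma(14, 13)
obs 4: x=1 → posterior Gamma(15, 14)
obs 5: x=5 → posterior Gamma(20, 15)
obs 6: x=0 → posterior Gamma(20, 16)
obs 7: x=3 → posterior Gamma(23, 17)
obs 8: x=6 → posterior Gamma(29, 18)
obs 9: x=2 → posterior Gamma(31, 19)
obs 10: x=5 → posterior Gamma(36, 20)
obs 11: x=4 → posterior Gamma(40, 21)
obs 12: x=5 → posterior Gamma(45, 22)
obs 13: x=1 → posterior Gamma(46, 23)
obs 14: x=3 → posterior Gamma(49, 24)

2091928920001706726414367458110260729775585657548556150235438279294976/7888609052210118054117285652827862296732064351090230047702789306640625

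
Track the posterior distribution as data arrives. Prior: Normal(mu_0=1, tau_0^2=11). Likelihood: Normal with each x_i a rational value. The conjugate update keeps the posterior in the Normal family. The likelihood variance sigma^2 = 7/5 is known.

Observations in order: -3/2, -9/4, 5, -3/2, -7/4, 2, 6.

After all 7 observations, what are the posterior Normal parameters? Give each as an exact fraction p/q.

mu_0=337/392, tau_0^2=11/56

obs 1: x=-3/2 → posterior Normal(-151/124, 77/62)
obs 2: x=-9/4 → posterior Normal(-797/468, 77/117)
obs 3: x=5 → posterior Normal(303/688, 77/172)
obs 4: x=-3/2 → posterior Normal(-27/908, 77/227)
obs 5: x=-7/4 → posterior Normal(-103/282, 77/282)
obs 6: x=2 → posterior Normal(7/337, 77/337)
obs 7: x=6 → posterior Normal(337/392, 11/56)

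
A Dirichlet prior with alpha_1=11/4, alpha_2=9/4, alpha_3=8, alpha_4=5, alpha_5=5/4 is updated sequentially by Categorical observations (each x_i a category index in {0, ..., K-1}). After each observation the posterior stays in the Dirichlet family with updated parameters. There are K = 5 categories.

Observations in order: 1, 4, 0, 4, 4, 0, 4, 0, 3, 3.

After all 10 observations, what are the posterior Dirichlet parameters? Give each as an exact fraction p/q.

obs 1: x=1 → posterior Dirichlet(11/4, 13/4, 8, 5, 5/4)
obs 2: x=4 → posterior Dirichlet(11/4, 13/4, 8, 5, 9/4)
obs 3: x=0 → posterior Dirichlet(15/4, 13/4, 8, 5, 9/4)
obs 4: x=4 → posterior Dirichlet(15/4, 13/4, 8, 5, 13/4)
obs 5: x=4 → posterior Dirichlet(15/4, 13/4, 8, 5, 17/4)
obs 6: x=0 → posterior Dirichlet(19/4, 13/4, 8, 5, 17/4)
obs 7: x=4 → posterior Dirichlet(19/4, 13/4, 8, 5, 21/4)
obs 8: x=0 → posterior Dirichlet(23/4, 13/4, 8, 5, 21/4)
obs 9: x=3 → posterior Dirichlet(23/4, 13/4, 8, 6, 21/4)
obs 10: x=3 → posterior Dirichlet(23/4, 13/4, 8, 7, 21/4)

alpha_1=23/4, alpha_2=13/4, alpha_3=8, alpha_4=7, alpha_5=21/4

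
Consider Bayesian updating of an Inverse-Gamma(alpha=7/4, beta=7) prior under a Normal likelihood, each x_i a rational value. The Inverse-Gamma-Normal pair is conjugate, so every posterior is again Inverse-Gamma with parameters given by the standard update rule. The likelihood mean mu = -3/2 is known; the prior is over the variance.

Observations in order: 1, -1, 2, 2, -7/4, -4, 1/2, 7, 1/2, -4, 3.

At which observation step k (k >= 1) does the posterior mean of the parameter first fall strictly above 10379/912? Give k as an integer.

obs 1: x=1 → posterior Inverse-Gamma(9/4, 81/8)
obs 2: x=-1 → posterior Inverse-Gamma(11/4, 41/4)
obs 3: x=2 → posterior Inverse-Gamma(13/4, 131/8)
obs 4: x=2 → posterior Inverse-Gamma(15/4, 45/2)
obs 5: x=-7/4 → posterior Inverse-Gamma(17/4, 721/32)
obs 6: x=-4 → posterior Inverse-Gamma(19/4, 821/32)
obs 7: x=1/2 → posterior Inverse-Gamma(21/4, 885/32)
obs 8: x=7 → posterior Inverse-Gamma(23/4, 2041/32)
obs 9: x=1/2 → posterior Inverse-Gamma(25/4, 2105/32)
obs 10: x=-4 → posterior Inverse-Gamma(27/4, 2205/32)
obs 11: x=3 → posterior Inverse-Gamma(29/4, 2529/32)

k = 8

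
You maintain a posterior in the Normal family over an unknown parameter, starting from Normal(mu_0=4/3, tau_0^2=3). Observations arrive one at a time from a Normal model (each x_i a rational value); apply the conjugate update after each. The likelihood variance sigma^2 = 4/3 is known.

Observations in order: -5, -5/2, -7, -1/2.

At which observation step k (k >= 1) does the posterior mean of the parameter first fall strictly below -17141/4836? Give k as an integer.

obs 1: x=-5 → posterior Normal(-119/39, 12/13)
obs 2: x=-5/2 → posterior Normal(-373/132, 6/11)
obs 3: x=-7 → posterior Normal(-751/186, 12/31)
obs 4: x=-1/2 → posterior Normal(-389/120, 3/10)

k = 3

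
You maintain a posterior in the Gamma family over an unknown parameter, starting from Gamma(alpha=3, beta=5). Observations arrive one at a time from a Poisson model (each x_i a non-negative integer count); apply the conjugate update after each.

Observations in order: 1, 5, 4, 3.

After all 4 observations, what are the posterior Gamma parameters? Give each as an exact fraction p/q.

alpha=16, beta=9

obs 1: x=1 → posterior Gamma(4, 6)
obs 2: x=5 → posterior Gamma(9, 7)
obs 3: x=4 → posterior Gamma(13, 8)
obs 4: x=3 → posterior Gamma(16, 9)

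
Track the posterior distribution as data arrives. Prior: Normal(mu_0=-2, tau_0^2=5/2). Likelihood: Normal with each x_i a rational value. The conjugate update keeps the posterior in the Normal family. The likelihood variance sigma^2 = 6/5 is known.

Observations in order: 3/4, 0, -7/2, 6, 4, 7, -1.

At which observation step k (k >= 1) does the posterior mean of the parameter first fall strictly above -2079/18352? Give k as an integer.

k = 2

obs 1: x=3/4 → posterior Normal(-21/148, 30/37)
obs 2: x=0 → posterior Normal(-21/248, 15/31)
obs 3: x=-7/2 → posterior Normal(-371/348, 10/29)
obs 4: x=6 → posterior Normal(229/448, 15/56)
obs 5: x=4 → posterior Normal(629/548, 30/137)
obs 6: x=7 → posterior Normal(443/216, 5/27)
obs 7: x=-1 → posterior Normal(1229/748, 30/187)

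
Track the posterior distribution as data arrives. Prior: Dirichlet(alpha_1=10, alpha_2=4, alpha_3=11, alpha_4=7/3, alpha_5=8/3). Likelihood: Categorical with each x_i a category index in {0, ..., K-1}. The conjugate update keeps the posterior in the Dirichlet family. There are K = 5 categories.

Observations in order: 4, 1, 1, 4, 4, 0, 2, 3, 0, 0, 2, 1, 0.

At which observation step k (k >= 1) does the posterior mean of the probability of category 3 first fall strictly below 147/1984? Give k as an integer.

obs 1: x=4 → posterior Dirichlet(10, 4, 11, 7/3, 11/3)
obs 2: x=1 → posterior Dirichlet(10, 5, 11, 7/3, 11/3)
obs 3: x=1 → posterior Dirichlet(10, 6, 11, 7/3, 11/3)
obs 4: x=4 → posterior Dirichlet(10, 6, 11, 7/3, 14/3)
obs 5: x=4 → posterior Dirichlet(10, 6, 11, 7/3, 17/3)
obs 6: x=0 → posterior Dirichlet(11, 6, 11, 7/3, 17/3)
obs 7: x=2 → posterior Dirichlet(11, 6, 12, 7/3, 17/3)
obs 8: x=3 → posterior Dirichlet(11, 6, 12, 10/3, 17/3)
obs 9: x=0 → posterior Dirichlet(12, 6, 12, 10/3, 17/3)
obs 10: x=0 → posterior Dirichlet(13, 6, 12, 10/3, 17/3)
obs 11: x=2 → posterior Dirichlet(13, 6, 13, 10/3, 17/3)
obs 12: x=1 → posterior Dirichlet(13, 7, 13, 10/3, 17/3)
obs 13: x=0 → posterior Dirichlet(14, 7, 13, 10/3, 17/3)

k = 2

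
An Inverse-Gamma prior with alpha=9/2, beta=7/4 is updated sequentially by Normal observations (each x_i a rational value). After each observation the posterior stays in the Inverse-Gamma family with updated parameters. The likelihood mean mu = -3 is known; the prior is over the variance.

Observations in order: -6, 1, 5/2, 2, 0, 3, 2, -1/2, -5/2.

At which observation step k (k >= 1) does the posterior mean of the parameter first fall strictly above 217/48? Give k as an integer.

k = 3

obs 1: x=-6 → posterior Inverse-Gamma(5, 25/4)
obs 2: x=1 → posterior Inverse-Gamma(11/2, 57/4)
obs 3: x=5/2 → posterior Inverse-Gamma(6, 235/8)
obs 4: x=2 → posterior Inverse-Gamma(13/2, 335/8)
obs 5: x=0 → posterior Inverse-Gamma(7, 371/8)
obs 6: x=3 → posterior Inverse-Gamma(15/2, 515/8)
obs 7: x=2 → posterior Inverse-Gamma(8, 615/8)
obs 8: x=-1/2 → posterior Inverse-Gamma(17/2, 80)
obs 9: x=-5/2 → posterior Inverse-Gamma(9, 641/8)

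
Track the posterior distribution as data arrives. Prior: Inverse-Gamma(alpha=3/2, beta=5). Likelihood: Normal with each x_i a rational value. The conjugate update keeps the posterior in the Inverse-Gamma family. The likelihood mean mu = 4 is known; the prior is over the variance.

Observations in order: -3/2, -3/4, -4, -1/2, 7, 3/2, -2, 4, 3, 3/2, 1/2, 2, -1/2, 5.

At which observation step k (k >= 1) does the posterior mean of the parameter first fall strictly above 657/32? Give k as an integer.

obs 1: x=-3/2 → posterior Inverse-Gamma(2, 161/8)
obs 2: x=-3/4 → posterior Inverse-Gamma(5/2, 1005/32)
obs 3: x=-4 → posterior Inverse-Gamma(3, 2029/32)
obs 4: x=-1/2 → posterior Inverse-Gamma(7/2, 2353/32)
obs 5: x=7 → posterior Inverse-Gamma(4, 2497/32)
obs 6: x=3/2 → posterior Inverse-Gamma(9/2, 2597/32)
obs 7: x=-2 → posterior Inverse-Gamma(5, 3173/32)
obs 8: x=4 → posterior Inverse-Gamma(11/2, 3173/32)
obs 9: x=3 → posterior Inverse-Gamma(6, 3189/32)
obs 10: x=3/2 → posterior Inverse-Gamma(13/2, 3289/32)
obs 11: x=1/2 → posterior Inverse-Gamma(7, 3485/32)
obs 12: x=2 → posterior Inverse-Gamma(15/2, 3549/32)
obs 13: x=-1/2 → posterior Inverse-Gamma(8, 3873/32)
obs 14: x=5 → posterior Inverse-Gamma(17/2, 3889/32)

k = 2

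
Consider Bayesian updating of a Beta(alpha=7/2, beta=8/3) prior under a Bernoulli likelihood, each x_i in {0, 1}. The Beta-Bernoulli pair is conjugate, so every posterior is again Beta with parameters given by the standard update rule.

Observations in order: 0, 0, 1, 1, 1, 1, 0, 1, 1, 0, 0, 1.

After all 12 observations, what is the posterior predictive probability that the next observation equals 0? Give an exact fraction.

obs 1: x=0 → posterior Beta(7/2, 11/3)
obs 2: x=0 → posterior Beta(7/2, 14/3)
obs 3: x=1 → posterior Beta(9/2, 14/3)
obs 4: x=1 → posterior Beta(11/2, 14/3)
obs 5: x=1 → posterior Beta(13/2, 14/3)
obs 6: x=1 → posterior Beta(15/2, 14/3)
obs 7: x=0 → posterior Beta(15/2, 17/3)
obs 8: x=1 → posterior Beta(17/2, 17/3)
obs 9: x=1 → posterior Beta(19/2, 17/3)
obs 10: x=0 → posterior Beta(19/2, 20/3)
obs 11: x=0 → posterior Beta(19/2, 23/3)
obs 12: x=1 → posterior Beta(21/2, 23/3)

46/109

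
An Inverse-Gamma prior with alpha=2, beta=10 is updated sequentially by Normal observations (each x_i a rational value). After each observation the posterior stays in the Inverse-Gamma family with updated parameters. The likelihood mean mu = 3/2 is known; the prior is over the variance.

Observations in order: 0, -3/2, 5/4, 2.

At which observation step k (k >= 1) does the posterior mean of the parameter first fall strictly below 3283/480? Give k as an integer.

obs 1: x=0 → posterior Inverse-Gamma(5/2, 89/8)
obs 2: x=-3/2 → posterior Inverse-Gamma(3, 125/8)
obs 3: x=5/4 → posterior Inverse-Gamma(7/2, 501/32)
obs 4: x=2 → posterior Inverse-Gamma(4, 505/32)

k = 3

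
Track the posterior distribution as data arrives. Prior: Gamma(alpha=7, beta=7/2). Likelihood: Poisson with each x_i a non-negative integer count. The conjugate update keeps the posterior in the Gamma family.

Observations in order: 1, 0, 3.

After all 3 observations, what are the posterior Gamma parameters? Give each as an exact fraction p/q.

alpha=11, beta=13/2

obs 1: x=1 → posterior Gamma(8, 9/2)
obs 2: x=0 → posterior Gamma(8, 11/2)
obs 3: x=3 → posterior Gamma(11, 13/2)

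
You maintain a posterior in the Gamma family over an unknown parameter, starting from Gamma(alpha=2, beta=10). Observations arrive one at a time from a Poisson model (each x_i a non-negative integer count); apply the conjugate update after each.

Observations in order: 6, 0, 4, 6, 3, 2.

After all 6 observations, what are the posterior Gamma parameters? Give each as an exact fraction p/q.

alpha=23, beta=16

obs 1: x=6 → posterior Gamma(8, 11)
obs 2: x=0 → posterior Gamma(8, 12)
obs 3: x=4 → posterior Gamma(12, 13)
obs 4: x=6 → posterior Gamma(18, 14)
obs 5: x=3 → posterior Gamma(21, 15)
obs 6: x=2 → posterior Gamma(23, 16)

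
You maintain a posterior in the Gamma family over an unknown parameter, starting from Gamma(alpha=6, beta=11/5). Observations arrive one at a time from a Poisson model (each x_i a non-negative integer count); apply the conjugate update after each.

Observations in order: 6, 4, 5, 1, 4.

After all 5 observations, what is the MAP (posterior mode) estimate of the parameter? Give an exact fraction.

obs 1: x=6 → posterior Gamma(12, 16/5)
obs 2: x=4 → posterior Gamma(16, 21/5)
obs 3: x=5 → posterior Gamma(21, 26/5)
obs 4: x=1 → posterior Gamma(22, 31/5)
obs 5: x=4 → posterior Gamma(26, 36/5)

125/36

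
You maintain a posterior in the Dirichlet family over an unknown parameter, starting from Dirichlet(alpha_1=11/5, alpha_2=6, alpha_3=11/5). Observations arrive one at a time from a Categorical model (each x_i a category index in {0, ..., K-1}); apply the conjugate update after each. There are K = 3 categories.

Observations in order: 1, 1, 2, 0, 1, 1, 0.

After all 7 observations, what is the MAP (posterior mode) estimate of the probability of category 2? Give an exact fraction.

obs 1: x=1 → posterior Dirichlet(11/5, 7, 11/5)
obs 2: x=1 → posterior Dirichlet(11/5, 8, 11/5)
obs 3: x=2 → posterior Dirichlet(11/5, 8, 16/5)
obs 4: x=0 → posterior Dirichlet(16/5, 8, 16/5)
obs 5: x=1 → posterior Dirichlet(16/5, 9, 16/5)
obs 6: x=1 → posterior Dirichlet(16/5, 10, 16/5)
obs 7: x=0 → posterior Dirichlet(21/5, 10, 16/5)

11/72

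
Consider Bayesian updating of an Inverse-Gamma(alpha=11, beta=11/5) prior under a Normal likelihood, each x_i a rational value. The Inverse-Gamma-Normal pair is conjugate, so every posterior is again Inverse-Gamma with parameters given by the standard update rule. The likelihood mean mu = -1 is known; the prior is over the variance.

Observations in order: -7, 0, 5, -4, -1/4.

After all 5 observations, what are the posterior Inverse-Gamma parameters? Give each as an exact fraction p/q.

alpha=27/2, beta=6957/160

obs 1: x=-7 → posterior Inverse-Gamma(23/2, 101/5)
obs 2: x=0 → posterior Inverse-Gamma(12, 207/10)
obs 3: x=5 → posterior Inverse-Gamma(25/2, 387/10)
obs 4: x=-4 → posterior Inverse-Gamma(13, 216/5)
obs 5: x=-1/4 → posterior Inverse-Gamma(27/2, 6957/160)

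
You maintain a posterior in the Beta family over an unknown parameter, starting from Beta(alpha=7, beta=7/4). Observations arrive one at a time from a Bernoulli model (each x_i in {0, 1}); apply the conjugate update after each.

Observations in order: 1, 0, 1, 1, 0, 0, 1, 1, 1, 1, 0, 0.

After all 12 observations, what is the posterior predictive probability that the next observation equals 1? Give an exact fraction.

obs 1: x=1 → posterior Beta(8, 7/4)
obs 2: x=0 → posterior Beta(8, 11/4)
obs 3: x=1 → posterior Beta(9, 11/4)
obs 4: x=1 → posterior Beta(10, 11/4)
obs 5: x=0 → posterior Beta(10, 15/4)
obs 6: x=0 → posterior Beta(10, 19/4)
obs 7: x=1 → posterior Beta(11, 19/4)
obs 8: x=1 → posterior Beta(12, 19/4)
obs 9: x=1 → posterior Beta(13, 19/4)
obs 10: x=1 → posterior Beta(14, 19/4)
obs 11: x=0 → posterior Beta(14, 23/4)
obs 12: x=0 → posterior Beta(14, 27/4)

56/83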